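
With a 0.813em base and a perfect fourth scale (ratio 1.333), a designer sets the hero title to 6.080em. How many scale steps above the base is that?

7

1.333ⁿ = 6.080 / 0.813 = 7.4785
n = ln(7.4785) / ln(1.333) = 2.0120 / 0.2874 ≈ 7.00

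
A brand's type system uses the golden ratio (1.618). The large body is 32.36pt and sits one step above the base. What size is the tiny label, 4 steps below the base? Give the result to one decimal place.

The gap is -4 − (1) = -5 steps, so the factor is 1.618^-5.
32.36 ÷ 1.618⁵ = 32.36 ÷ 11.08901 ≈ 2.918

2.9pt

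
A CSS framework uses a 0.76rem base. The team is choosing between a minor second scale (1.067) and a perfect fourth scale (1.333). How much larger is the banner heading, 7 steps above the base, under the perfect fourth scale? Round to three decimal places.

4.487rem

Minor second: 0.76 × 1.067⁷ = 1.19664rem
Perfect fourth: 0.76 × 1.333⁷ = 5.68361rem
Difference: 5.68361 − 1.19664 = 4.48697rem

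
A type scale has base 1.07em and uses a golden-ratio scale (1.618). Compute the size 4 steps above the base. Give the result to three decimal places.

7.333em

A modular type scale is a geometric sequence: sizeₙ = base × rⁿ.
1.07 × 1.618⁴ = 1.07 × 6.85353 ≈ 7.333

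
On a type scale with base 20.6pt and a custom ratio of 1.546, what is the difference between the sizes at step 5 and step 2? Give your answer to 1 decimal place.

132.7pt

Step 2: 20.6 × 1.546² = 49.236pt
Step 5: 20.6 × 1.546⁵ = 181.934pt
Difference: 181.934 − 49.236 = 132.698pt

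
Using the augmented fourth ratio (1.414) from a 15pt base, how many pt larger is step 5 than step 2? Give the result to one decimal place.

Step 2: 15.0 × 1.414² = 29.991pt
Step 5: 15.0 × 1.414⁵ = 84.789pt
Difference: 84.789 − 29.991 = 54.798pt

54.8pt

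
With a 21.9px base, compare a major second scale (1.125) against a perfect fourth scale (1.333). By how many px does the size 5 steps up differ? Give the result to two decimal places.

Major second: 21.9 × 1.125⁵ = 39.4645px
Perfect fourth: 21.9 × 1.333⁵ = 92.1711px
Difference: 92.1711 − 39.4645 = 52.7066px

52.71px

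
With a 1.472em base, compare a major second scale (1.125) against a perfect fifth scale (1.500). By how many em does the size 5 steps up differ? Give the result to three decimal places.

8.525em

Major second: 1.472 × 1.125⁵ = 2.65259em
Perfect fifth: 1.472 × 1.500⁵ = 11.17800em
Difference: 11.17800 − 2.65259 = 8.52541em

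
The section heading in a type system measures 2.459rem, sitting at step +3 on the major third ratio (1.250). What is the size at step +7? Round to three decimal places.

6.003rem

The gap is 7 − (3) = 4 steps, so the factor is 1.250^4.
2.459 × 1.250⁴ = 2.459 × 2.44141 ≈ 6.003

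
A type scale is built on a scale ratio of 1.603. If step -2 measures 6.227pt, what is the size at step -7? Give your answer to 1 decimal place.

6.227 ÷ 1.603⁵ = 6.227 ÷ 10.58443 ≈ 0.588

0.6pt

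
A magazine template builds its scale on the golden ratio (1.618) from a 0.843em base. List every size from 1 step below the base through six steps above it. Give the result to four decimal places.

0.5210em, 0.8430em, 1.3640em, 2.2069em, 3.5708em, 5.7775em, 9.3480em, 15.1251em

Step -1: 0.843 ÷ 1.618 = 0.5210
Step 0: 0.843em
Step 1: 0.843 × 1.618 = 1.3640
Step 2: 0.843 × 1.618² = 2.2069
Step 3: 0.843 × 1.618³ = 3.5708
Step 4: 0.843 × 1.618⁴ = 5.7775
Step 5: 0.843 × 1.618⁵ = 9.3480
Step 6: 0.843 × 1.618⁶ = 15.1251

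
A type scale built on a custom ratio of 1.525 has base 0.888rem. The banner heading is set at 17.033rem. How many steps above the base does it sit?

1.525ⁿ = 17.033 / 0.888 = 19.1813
n = ln(19.1813) / ln(1.525) = 2.9539 / 0.4220 ≈ 7.00

7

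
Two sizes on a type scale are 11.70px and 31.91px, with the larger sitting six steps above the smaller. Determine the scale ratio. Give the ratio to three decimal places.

1.182

r⁶ = 31.91 / 11.70, so r = (31.91/11.70)^(1/6).
r = 2.7274^(1/6) ≈ 1.1820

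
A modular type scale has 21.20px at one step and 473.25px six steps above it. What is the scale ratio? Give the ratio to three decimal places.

1.678

The ratio satisfies 21.20 × r⁶ = 473.25, so r = (473.25 / 21.20)^(1/6).
r = 22.3231^(1/6) ≈ 1.6780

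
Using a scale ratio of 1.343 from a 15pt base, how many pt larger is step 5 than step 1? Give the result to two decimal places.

Step 1: 15.0 × 1.343 = 20.1450pt
Step 5: 15.0 × 1.343⁵ = 65.5347pt
Difference: 65.5347 − 20.1450 = 45.3897pt

45.39pt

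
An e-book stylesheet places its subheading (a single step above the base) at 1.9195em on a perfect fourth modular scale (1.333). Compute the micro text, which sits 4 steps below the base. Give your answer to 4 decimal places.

Moving from step +1 to step -4 is 5 steps down, so divide by r⁵.
1.9195 ÷ 1.333⁵ = 1.9195 ÷ 4.20873 ≈ 0.4561

0.4561em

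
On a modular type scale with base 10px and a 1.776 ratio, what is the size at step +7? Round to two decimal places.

A modular type scale is a geometric sequence: sizeₙ = base × rⁿ.
10.0 × 1.776⁷ = 10.0 × 55.73150 ≈ 557.31

557.31px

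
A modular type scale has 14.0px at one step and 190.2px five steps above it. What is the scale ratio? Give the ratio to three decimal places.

1.685

The ratio satisfies 14.0 × r⁵ = 190.2, so r = (190.2 / 14.0)^(1/5).
r = 13.5857^(1/5) ≈ 1.6851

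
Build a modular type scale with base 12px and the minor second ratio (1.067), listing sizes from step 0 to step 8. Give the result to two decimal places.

Step 0: 12px
Step 1: 12.0 × 1.067 = 12.80
Step 2: 12.0 × 1.067² = 13.66
Step 3: 12.0 × 1.067³ = 14.58
Step 4: 12.0 × 1.067⁴ = 15.55
Step 5: 12.0 × 1.067⁵ = 16.60
Step 6: 12.0 × 1.067⁶ = 17.71
Step 7: 12.0 × 1.067⁷ = 18.89
Step 8: 12.0 × 1.067⁸ = 20.16

12.00px, 12.80px, 13.66px, 14.58px, 15.55px, 16.60px, 17.71px, 18.89px, 20.16px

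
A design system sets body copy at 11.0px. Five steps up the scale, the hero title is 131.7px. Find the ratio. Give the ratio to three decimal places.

1.643

r⁵ = 131.7 / 11.0, so r = (131.7/11.0)^(1/5).
r = 11.9727^(1/5) ≈ 1.6430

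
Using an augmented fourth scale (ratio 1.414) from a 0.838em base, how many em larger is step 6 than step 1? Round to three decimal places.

5.513em

Step 1: 0.838 × 1.414 = 1.18493em
Step 6: 0.838 × 1.414⁶ = 6.69793em
Difference: 6.69793 − 1.18493 = 5.51300em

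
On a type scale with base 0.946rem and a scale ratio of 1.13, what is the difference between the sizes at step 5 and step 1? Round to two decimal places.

0.67rem

Step 1: 0.946 × 1.13 = 1.0690rem
Step 5: 0.946 × 1.13⁵ = 1.7429rem
Difference: 1.7429 − 1.0690 = 0.6739rem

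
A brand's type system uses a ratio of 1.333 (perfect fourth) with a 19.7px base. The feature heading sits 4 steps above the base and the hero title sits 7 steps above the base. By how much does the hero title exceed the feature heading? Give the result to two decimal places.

85.13px

Step 4: 19.7 × 1.333⁴ = 62.1995px
Step 7: 19.7 × 1.333⁷ = 147.3253px
Difference: 147.3253 − 62.1995 = 85.1258px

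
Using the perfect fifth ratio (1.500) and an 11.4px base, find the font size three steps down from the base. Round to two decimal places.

3.38px

11.4 ÷ 1.500³ = 11.4 ÷ 3.37500 ≈ 3.38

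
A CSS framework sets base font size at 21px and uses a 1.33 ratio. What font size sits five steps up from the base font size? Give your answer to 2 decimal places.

87.39px

21.0 × 1.33⁵ = 21.0 × 4.16158 ≈ 87.39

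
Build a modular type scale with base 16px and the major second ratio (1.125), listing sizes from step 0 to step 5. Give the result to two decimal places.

Step 0: 16px
Step 1: 16.0 × 1.125 = 18.00
Step 2: 16.0 × 1.125² = 20.25
Step 3: 16.0 × 1.125³ = 22.78
Step 4: 16.0 × 1.125⁴ = 25.63
Step 5: 16.0 × 1.125⁵ = 28.83

16.00px, 18.00px, 20.25px, 22.78px, 25.63px, 28.83px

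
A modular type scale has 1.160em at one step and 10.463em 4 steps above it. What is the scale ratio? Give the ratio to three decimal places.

1.733

r⁴ = 10.463 / 1.160, so r = (10.463/1.160)^(1/4).
r = 9.0198^(1/4) ≈ 1.7330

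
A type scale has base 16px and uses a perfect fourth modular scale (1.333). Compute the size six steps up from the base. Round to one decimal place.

Each step on a modular scale multiplies by the ratio, so the size n steps from the base is base × ratioⁿ.
16.0 × 1.333⁶ = 16.0 × 5.61023 ≈ 89.76

89.8px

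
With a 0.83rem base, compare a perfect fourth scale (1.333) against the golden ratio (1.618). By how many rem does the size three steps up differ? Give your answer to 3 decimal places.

Perfect fourth: 0.83 × 1.333³ = 1.96593rem
Golden ratio: 0.83 × 1.618³ = 3.51571rem
Difference: 3.51571 − 1.96593 = 1.54978rem

1.550rem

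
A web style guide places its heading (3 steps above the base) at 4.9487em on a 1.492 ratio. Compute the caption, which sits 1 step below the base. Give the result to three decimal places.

0.999em

The gap is -1 − (3) = -4 steps, so the factor is 1.492^-4.
4.9487 ÷ 1.492⁴ = 4.9487 ÷ 4.95536 ≈ 0.999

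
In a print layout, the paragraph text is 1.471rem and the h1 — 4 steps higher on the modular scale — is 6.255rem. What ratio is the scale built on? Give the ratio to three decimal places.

1.436

The ratio satisfies 1.471 × r⁴ = 6.255, so r = (6.255 / 1.471)^(1/4).
r = 4.2522^(1/4) ≈ 1.4360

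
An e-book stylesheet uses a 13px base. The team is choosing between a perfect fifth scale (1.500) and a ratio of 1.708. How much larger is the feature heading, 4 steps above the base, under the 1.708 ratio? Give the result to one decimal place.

Perfect fifth: 13.0 × 1.500⁴ = 65.812px
At 1.708: 13.0 × 1.708⁴ = 110.636px
Difference: 110.636 − 65.812 = 44.824px

44.8px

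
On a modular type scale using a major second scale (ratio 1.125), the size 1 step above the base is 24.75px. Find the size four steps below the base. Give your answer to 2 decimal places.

Moving from step +1 to step -4 is 5 steps down, so divide by r⁵.
24.75 ÷ 1.125⁵ = 24.75 ÷ 1.80203 ≈ 13.734

13.73px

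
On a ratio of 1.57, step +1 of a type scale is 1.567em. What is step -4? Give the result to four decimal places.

0.1643em

Moving from step +1 to step -4 is 5 steps down, so divide by r⁵.
1.567 ÷ 1.57⁵ = 1.567 ÷ 9.53890 ≈ 0.1643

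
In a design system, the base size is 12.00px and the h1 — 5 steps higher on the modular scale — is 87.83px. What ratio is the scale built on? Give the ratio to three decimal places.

1.489

The ratio satisfies 12.00 × r⁵ = 87.83, so r = (87.83 / 12.00)^(1/5).
r = 7.3192^(1/5) ≈ 1.4890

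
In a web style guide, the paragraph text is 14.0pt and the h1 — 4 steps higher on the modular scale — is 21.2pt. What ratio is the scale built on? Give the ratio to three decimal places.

1.109

The ratio satisfies 14.0 × r⁴ = 21.2, so r = (21.2 / 14.0)^(1/4).
r = 1.5143^(1/4) ≈ 1.1093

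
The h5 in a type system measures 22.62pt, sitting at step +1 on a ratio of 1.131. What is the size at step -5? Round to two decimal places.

Moving from step +1 to step -5 is 6 steps down, so divide by r⁶.
22.62 ÷ 1.131⁶ = 22.62 ÷ 2.09303 ≈ 10.807

10.81pt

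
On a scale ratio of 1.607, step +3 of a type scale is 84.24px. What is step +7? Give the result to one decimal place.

84.24 × 1.607⁴ = 84.24 × 6.66904 ≈ 561.800

561.8px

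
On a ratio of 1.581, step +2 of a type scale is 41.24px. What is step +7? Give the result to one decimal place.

41.24 × 1.581⁵ = 41.24 × 9.87778 ≈ 407.360

407.4px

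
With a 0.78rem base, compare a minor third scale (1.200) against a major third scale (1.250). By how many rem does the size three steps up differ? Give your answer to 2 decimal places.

0.18rem

Minor third: 0.78 × 1.200³ = 1.3478rem
Major third: 0.78 × 1.250³ = 1.5234rem
Difference: 1.5234 − 1.3478 = 0.1756rem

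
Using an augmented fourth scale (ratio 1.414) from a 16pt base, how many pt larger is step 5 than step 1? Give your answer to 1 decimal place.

Step 1: 16.0 × 1.414 = 22.624pt
Step 5: 16.0 × 1.414⁵ = 90.441pt
Difference: 90.441 − 22.624 = 67.817pt

67.8pt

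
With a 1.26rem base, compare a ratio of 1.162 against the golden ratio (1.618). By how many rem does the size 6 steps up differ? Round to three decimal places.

19.505rem

At 1.162: 1.26 × 1.162⁶ = 3.10175rem
Golden ratio: 1.26 × 1.618⁶ = 22.60693rem
Difference: 22.60693 − 3.10175 = 19.50518rem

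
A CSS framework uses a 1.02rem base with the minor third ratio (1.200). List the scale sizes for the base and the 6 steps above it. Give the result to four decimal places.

Step 0: 1.02rem
Step 1: 1.02 × 1.200 = 1.2240
Step 2: 1.02 × 1.200² = 1.4688
Step 3: 1.02 × 1.200³ = 1.7626
Step 4: 1.02 × 1.200⁴ = 2.1151
Step 5: 1.02 × 1.200⁵ = 2.5381
Step 6: 1.02 × 1.200⁶ = 3.0457

1.0200rem, 1.2240rem, 1.4688rem, 1.7626rem, 2.1151rem, 2.5381rem, 3.0457rem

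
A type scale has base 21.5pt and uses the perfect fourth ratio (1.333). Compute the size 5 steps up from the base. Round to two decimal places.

21.5 × 1.333⁵ = 21.5 × 4.20873 ≈ 90.49

90.49pt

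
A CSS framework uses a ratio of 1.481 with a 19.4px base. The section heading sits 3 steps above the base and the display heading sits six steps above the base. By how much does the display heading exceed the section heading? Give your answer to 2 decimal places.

141.69px

Step 3: 19.4 × 1.481³ = 63.0183px
Step 6: 19.4 × 1.481⁶ = 204.7067px
Difference: 204.7067 − 63.0183 = 141.6884px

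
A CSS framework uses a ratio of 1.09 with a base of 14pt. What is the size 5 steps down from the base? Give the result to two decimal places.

Every step multiplies by the scale ratio.
14.0 ÷ 1.09⁵ = 14.0 ÷ 1.53862 ≈ 9.10

9.10pt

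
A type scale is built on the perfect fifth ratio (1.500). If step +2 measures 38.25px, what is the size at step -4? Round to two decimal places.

3.36px

Moving from step +2 to step -4 is 6 steps down, so divide by r⁶.
38.25 ÷ 1.500⁶ = 38.25 ÷ 11.39062 ≈ 3.358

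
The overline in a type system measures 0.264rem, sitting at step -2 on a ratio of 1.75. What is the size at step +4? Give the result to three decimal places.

The gap is 4 − (-2) = 6 steps, so the factor is 1.75^6.
0.264 × 1.75⁶ = 0.264 × 28.72290 ≈ 7.583

7.583rem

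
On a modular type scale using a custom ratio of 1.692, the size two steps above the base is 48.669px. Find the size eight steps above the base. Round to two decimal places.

Moving from step +2 to step +8 is 6 steps up, so multiply by r⁶.
48.669 × 1.692⁶ = 48.669 × 23.46401 ≈ 1141.970

1141.97px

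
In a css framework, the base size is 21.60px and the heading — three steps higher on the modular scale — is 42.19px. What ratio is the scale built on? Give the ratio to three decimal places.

r³ = 42.19 / 21.60, so r = (42.19/21.60)^(1/3).
r = 1.9532^(1/3) ≈ 1.2500

1.250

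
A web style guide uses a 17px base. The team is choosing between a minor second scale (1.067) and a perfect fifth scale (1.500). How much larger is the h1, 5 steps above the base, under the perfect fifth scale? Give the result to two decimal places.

Minor second: 17.0 × 1.067⁵ = 23.5110px
Perfect fifth: 17.0 × 1.500⁵ = 129.0938px
Difference: 129.0938 − 23.5110 = 105.5828px

105.58px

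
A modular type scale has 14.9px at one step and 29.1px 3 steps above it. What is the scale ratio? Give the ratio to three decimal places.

1.250

r³ = 29.1 / 14.9, so r = (29.1/14.9)^(1/3).
r = 1.9530^(1/3) ≈ 1.2500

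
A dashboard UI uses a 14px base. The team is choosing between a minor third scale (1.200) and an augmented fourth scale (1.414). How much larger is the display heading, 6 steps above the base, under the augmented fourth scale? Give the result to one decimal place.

Minor third: 14.0 × 1.200⁶ = 41.804px
Augmented fourth: 14.0 × 1.414⁶ = 111.899px
Difference: 111.899 − 41.804 = 70.095px

70.1px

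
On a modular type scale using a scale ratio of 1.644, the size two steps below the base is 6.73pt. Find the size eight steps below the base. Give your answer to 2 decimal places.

0.34pt

6.73 ÷ 1.644⁶ = 6.73 ÷ 19.74290 ≈ 0.341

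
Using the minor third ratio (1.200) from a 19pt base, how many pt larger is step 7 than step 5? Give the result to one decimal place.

20.8pt

Step 5: 19.0 × 1.200⁵ = 47.278pt
Step 7: 19.0 × 1.200⁷ = 68.080pt
Difference: 68.080 − 47.278 = 20.802pt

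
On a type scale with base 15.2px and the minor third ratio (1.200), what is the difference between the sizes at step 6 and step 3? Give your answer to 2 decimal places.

Step 3: 15.2 × 1.200³ = 26.2656px
Step 6: 15.2 × 1.200⁶ = 45.3870px
Difference: 45.3870 − 26.2656 = 19.1214px

19.12px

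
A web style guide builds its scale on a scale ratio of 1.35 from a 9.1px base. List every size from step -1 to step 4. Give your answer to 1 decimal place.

6.7px, 9.1px, 12.3px, 16.6px, 22.4px, 30.2px

Step -1: 9.1 ÷ 1.35 = 6.7
Step 0: 9.1px
Step 1: 9.1 × 1.35 = 12.3
Step 2: 9.1 × 1.35² = 16.6
Step 3: 9.1 × 1.35³ = 22.4
Step 4: 9.1 × 1.35⁴ = 30.2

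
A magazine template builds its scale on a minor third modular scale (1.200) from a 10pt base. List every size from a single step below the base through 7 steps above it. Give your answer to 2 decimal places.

Step -1: 10.0 ÷ 1.200 = 8.33
Step 0: 10pt
Step 1: 10.0 × 1.200 = 12.00
Step 2: 10.0 × 1.200² = 14.40
Step 3: 10.0 × 1.200³ = 17.28
Step 4: 10.0 × 1.200⁴ = 20.74
Step 5: 10.0 × 1.200⁵ = 24.88
Step 6: 10.0 × 1.200⁶ = 29.86
Step 7: 10.0 × 1.200⁷ = 35.83

8.33pt, 10.00pt, 12.00pt, 14.40pt, 17.28pt, 20.74pt, 24.88pt, 29.86pt, 35.83pt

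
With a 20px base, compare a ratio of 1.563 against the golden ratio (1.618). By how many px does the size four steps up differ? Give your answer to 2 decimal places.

At 1.563: 20.0 × 1.563⁴ = 119.3620px
Golden ratio: 20.0 × 1.618⁴ = 137.0705px
Difference: 137.0705 − 119.3620 = 17.7085px

17.71px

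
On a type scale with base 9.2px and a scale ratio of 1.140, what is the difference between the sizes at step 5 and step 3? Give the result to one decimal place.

Step 3: 9.2 × 1.140³ = 13.630px
Step 5: 9.2 × 1.140⁵ = 17.714px
Difference: 17.714 − 13.630 = 4.084px

4.1px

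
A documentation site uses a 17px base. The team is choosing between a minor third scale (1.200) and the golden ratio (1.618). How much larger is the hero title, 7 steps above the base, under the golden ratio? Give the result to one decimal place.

432.6px

Minor third: 17.0 × 1.200⁷ = 60.914px
Golden ratio: 17.0 × 1.618⁷ = 493.513px
Difference: 493.513 − 60.914 = 432.599px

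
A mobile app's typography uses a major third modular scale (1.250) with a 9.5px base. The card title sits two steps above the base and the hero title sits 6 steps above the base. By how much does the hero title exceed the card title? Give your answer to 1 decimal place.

Step 2: 9.5 × 1.250² = 14.844px
Step 6: 9.5 × 1.250⁶ = 36.240px
Difference: 36.240 − 14.844 = 21.396px

21.4px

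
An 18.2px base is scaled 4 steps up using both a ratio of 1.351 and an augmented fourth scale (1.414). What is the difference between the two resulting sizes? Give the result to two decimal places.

At 1.351: 18.2 × 1.351⁴ = 60.6307px
Augmented fourth: 18.2 × 1.414⁴ = 72.7560px
Difference: 72.7560 − 60.6307 = 12.1253px

12.13px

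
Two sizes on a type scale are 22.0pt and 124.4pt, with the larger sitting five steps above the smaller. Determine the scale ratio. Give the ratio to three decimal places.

1.414

r⁵ = 124.4 / 22.0, so r = (124.4/22.0)^(1/5).
r = 5.6545^(1/5) ≈ 1.4141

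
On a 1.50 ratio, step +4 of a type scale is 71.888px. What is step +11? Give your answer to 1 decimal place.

1228.3px

The gap is 11 − (4) = 7 steps, so the factor is 1.50^7.
71.888 × 1.50⁷ = 71.888 × 17.08594 ≈ 1228.274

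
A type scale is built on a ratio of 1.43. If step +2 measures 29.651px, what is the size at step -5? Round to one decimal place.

Moving from step +2 to step -5 is 7 steps down, so divide by r⁷.
29.651 ÷ 1.43⁷ = 29.651 ÷ 12.22791 ≈ 2.425

2.4px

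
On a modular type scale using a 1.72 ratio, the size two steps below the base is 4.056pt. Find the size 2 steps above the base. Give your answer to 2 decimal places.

35.50pt

The gap is 2 − (-2) = 4 steps, so the factor is 1.72^4.
4.056 × 1.72⁴ = 4.056 × 8.75213 ≈ 35.499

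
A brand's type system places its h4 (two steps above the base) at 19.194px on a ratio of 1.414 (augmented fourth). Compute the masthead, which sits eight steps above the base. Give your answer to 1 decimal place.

153.4px

19.194 × 1.414⁶ = 19.194 × 7.99275 ≈ 153.413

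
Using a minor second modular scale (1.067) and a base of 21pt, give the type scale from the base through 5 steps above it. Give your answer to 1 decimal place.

21.0pt, 22.4pt, 23.9pt, 25.5pt, 27.2pt, 29.0pt

Step 0: 21pt
Step 1: 21.0 × 1.067 = 22.4
Step 2: 21.0 × 1.067² = 23.9
Step 3: 21.0 × 1.067³ = 25.5
Step 4: 21.0 × 1.067⁴ = 27.2
Step 5: 21.0 × 1.067⁵ = 29.0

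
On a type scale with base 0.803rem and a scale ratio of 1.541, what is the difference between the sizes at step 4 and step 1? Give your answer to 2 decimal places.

Step 1: 0.803 × 1.541 = 1.2374rem
Step 4: 0.803 × 1.541⁴ = 4.5282rem
Difference: 4.5282 − 1.2374 = 3.2908rem

3.29rem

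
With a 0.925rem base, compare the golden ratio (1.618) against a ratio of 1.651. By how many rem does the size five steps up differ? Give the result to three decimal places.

Golden ratio: 0.925 × 1.618⁵ = 10.25733rem
At 1.651: 0.925 × 1.651⁵ = 11.34690rem
Difference: 11.34690 − 10.25733 = 1.08957rem

1.090rem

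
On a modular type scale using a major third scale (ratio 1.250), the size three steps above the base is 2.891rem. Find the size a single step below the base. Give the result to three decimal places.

1.184rem

2.891 ÷ 1.250⁴ = 2.891 ÷ 2.44141 ≈ 1.184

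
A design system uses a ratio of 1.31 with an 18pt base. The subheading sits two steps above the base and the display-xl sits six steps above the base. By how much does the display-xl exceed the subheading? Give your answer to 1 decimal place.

Step 2: 18.0 × 1.31² = 30.890pt
Step 6: 18.0 × 1.31⁶ = 90.970pt
Difference: 90.970 − 30.890 = 60.080pt

60.1pt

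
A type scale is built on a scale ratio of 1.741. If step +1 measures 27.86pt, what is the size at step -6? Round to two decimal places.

Moving from step +1 to step -6 is 7 steps down, so divide by r⁷.
27.86 ÷ 1.741⁷ = 27.86 ÷ 48.48321 ≈ 0.575

0.57pt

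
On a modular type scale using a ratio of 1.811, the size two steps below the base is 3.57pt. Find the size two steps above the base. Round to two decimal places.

38.40pt

3.57 × 1.811⁴ = 3.57 × 10.75657 ≈ 38.401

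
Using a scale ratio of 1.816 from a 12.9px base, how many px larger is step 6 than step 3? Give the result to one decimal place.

Step 3: 12.9 × 1.816³ = 77.257px
Step 6: 12.9 × 1.816⁶ = 462.684px
Difference: 462.684 − 77.257 = 385.427px

385.4px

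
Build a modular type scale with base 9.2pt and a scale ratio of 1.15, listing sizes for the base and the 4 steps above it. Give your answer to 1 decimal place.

Step 0: 9.2pt
Step 1: 9.2 × 1.15 = 10.6
Step 2: 9.2 × 1.15² = 12.2
Step 3: 9.2 × 1.15³ = 14.0
Step 4: 9.2 × 1.15⁴ = 16.1

9.2pt, 10.6pt, 12.2pt, 14.0pt, 16.1pt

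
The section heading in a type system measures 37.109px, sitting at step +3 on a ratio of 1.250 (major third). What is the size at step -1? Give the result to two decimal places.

15.20px

The gap is -1 − (3) = -4 steps, so the factor is 1.250^-4.
37.109 ÷ 1.250⁴ = 37.109 ÷ 2.44141 ≈ 15.200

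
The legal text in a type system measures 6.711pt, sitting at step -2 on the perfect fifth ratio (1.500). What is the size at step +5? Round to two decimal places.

114.66pt

6.711 × 1.500⁷ = 6.711 × 17.08594 ≈ 114.664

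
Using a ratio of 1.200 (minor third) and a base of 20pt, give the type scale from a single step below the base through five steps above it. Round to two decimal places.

Step -1: 20.0 ÷ 1.200 = 16.67
Step 0: 20pt
Step 1: 20.0 × 1.200 = 24.00
Step 2: 20.0 × 1.200² = 28.80
Step 3: 20.0 × 1.200³ = 34.56
Step 4: 20.0 × 1.200⁴ = 41.47
Step 5: 20.0 × 1.200⁵ = 49.77

16.67pt, 20.00pt, 24.00pt, 28.80pt, 34.56pt, 41.47pt, 49.77pt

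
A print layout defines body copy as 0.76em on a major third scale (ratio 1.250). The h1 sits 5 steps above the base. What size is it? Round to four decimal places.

Each step on a modular scale multiplies by the ratio, so the size n steps from the base is base × ratioⁿ.
0.76 × 1.250⁵ = 0.76 × 3.05176 ≈ 2.3193

2.3193em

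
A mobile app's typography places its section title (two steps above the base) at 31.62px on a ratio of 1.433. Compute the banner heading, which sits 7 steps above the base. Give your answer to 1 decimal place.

31.62 × 1.433⁵ = 31.62 × 6.04270 ≈ 191.070

191.1px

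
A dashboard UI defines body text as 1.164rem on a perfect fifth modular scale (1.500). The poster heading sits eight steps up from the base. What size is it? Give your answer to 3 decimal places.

29.832rem

Each step on a modular scale multiplies by the ratio, so the size n steps from the base is base × ratioⁿ.
1.164 × 1.500⁸ = 1.164 × 25.62891 ≈ 29.832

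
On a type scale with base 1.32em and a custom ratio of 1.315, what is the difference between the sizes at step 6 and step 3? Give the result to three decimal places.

3.824em

Step 3: 1.32 × 1.315³ = 3.00159em
Step 6: 1.32 × 1.315⁶ = 6.82541em
Difference: 6.82541 − 3.00159 = 3.82382em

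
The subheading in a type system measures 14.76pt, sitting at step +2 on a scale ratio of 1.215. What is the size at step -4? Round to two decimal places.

4.59pt

14.76 ÷ 1.215⁶ = 14.76 ÷ 3.21705 ≈ 4.588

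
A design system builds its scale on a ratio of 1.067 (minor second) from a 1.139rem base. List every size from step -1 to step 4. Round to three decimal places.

Step -1: 1.139 ÷ 1.067 = 1.067
Step 0: 1.139rem
Step 1: 1.139 × 1.067 = 1.215
Step 2: 1.139 × 1.067² = 1.297
Step 3: 1.139 × 1.067³ = 1.384
Step 4: 1.139 × 1.067⁴ = 1.476

1.067rem, 1.139rem, 1.215rem, 1.297rem, 1.384rem, 1.476rem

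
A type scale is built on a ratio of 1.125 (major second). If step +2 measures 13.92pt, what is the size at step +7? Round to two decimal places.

25.08pt

13.92 × 1.125⁵ = 13.92 × 1.80203 ≈ 25.084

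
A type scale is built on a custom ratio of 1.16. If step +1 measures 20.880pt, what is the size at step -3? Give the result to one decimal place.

11.5pt

20.880 ÷ 1.16⁴ = 20.880 ÷ 1.81064 ≈ 11.532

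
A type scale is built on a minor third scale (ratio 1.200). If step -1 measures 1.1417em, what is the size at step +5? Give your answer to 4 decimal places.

Moving from step -1 to step +5 is 6 steps up, so multiply by r⁶.
1.1417 × 1.200⁶ = 1.1417 × 2.98598 ≈ 3.4091

3.4091em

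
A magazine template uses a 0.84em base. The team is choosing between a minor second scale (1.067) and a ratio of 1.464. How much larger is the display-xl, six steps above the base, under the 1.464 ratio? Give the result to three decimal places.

7.031em

Minor second: 0.84 × 1.067⁶ = 1.23956em
At 1.464: 0.84 × 1.464⁶ = 8.27039em
Difference: 8.27039 − 1.23956 = 7.03083em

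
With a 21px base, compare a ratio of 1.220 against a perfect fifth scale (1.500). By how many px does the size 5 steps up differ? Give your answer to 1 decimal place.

At 1.220: 21.0 × 1.220⁵ = 56.757px
Perfect fifth: 21.0 × 1.500⁵ = 159.469px
Difference: 159.469 − 56.757 = 102.712px

102.7px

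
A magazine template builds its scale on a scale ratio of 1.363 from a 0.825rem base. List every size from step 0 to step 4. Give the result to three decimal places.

0.825rem, 1.124rem, 1.533rem, 2.089rem, 2.847rem

Step 0: 0.825rem
Step 1: 0.825 × 1.363 = 1.124
Step 2: 0.825 × 1.363² = 1.533
Step 3: 0.825 × 1.363³ = 2.089
Step 4: 0.825 × 1.363⁴ = 2.847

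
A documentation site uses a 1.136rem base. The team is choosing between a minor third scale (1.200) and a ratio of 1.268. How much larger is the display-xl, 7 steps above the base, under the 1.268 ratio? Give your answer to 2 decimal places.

1.92rem

Minor third: 1.136 × 1.200⁷ = 4.0705rem
At 1.268: 1.136 × 1.268⁷ = 5.9871rem
Difference: 5.9871 − 4.0705 = 1.9166rem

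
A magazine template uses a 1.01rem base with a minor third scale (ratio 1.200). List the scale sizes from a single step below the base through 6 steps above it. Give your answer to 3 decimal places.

Step -1: 1.01 ÷ 1.200 = 0.842
Step 0: 1.01rem
Step 1: 1.01 × 1.200 = 1.212
Step 2: 1.01 × 1.200² = 1.454
Step 3: 1.01 × 1.200³ = 1.745
Step 4: 1.01 × 1.200⁴ = 2.094
Step 5: 1.01 × 1.200⁵ = 2.513
Step 6: 1.01 × 1.200⁶ = 3.016

0.842rem, 1.010rem, 1.212rem, 1.454rem, 1.745rem, 2.094rem, 2.513rem, 3.016rem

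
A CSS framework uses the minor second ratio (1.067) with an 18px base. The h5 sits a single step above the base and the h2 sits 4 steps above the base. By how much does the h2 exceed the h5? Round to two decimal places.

Step 1: 18.0 × 1.067 = 19.2060px
Step 4: 18.0 × 1.067⁴ = 23.3308px
Difference: 23.3308 − 19.2060 = 4.1248px

4.12px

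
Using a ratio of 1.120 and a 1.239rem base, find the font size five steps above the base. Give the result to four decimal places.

2.1835rem

Every step multiplies by the scale ratio.
1.239 × 1.120⁵ = 1.239 × 1.76234 ≈ 2.1835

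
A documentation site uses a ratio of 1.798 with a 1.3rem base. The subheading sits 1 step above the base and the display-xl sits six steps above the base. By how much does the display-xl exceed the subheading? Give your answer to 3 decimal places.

41.585rem

Step 1: 1.3 × 1.798 = 2.33740rem
Step 6: 1.3 × 1.798⁶ = 43.92194rem
Difference: 43.92194 − 2.33740 = 41.58454rem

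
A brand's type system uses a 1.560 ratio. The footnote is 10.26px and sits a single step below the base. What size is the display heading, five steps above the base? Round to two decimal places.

147.88px

The gap is 5 − (-1) = 6 steps, so the factor is 1.560^6.
10.26 × 1.560⁶ = 10.26 × 14.41277 ≈ 147.875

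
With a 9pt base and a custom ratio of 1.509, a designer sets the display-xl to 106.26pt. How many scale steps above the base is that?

6

1.509ⁿ = 106.26 / 9 = 11.8067
n = ln(11.8067) / ln(1.509) = 2.4687 / 0.4114 ≈ 6.00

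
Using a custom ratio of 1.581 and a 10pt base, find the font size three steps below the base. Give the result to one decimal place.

Each step on a modular scale multiplies by the ratio, so the size n steps from the base is base × ratioⁿ.
10.0 ÷ 1.581³ = 10.0 ÷ 3.95181 ≈ 2.53

2.5pt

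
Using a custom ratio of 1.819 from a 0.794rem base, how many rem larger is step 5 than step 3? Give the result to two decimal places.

Step 3: 0.794 × 1.819³ = 4.7788rem
Step 5: 0.794 × 1.819⁵ = 15.8119rem
Difference: 15.8119 − 4.7788 = 11.0331rem

11.03rem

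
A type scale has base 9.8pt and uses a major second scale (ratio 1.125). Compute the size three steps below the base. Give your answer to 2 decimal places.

6.88pt

Every step multiplies by the scale ratio.
9.8 ÷ 1.125³ = 9.8 ÷ 1.42383 ≈ 6.88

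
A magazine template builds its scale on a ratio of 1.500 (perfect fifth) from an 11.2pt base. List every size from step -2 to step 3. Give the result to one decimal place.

5.0pt, 7.5pt, 11.2pt, 16.8pt, 25.2pt, 37.8pt

Step -2: 11.2 ÷ 1.500² = 5.0
Step -1: 11.2 ÷ 1.500 = 7.5
Step 0: 11.2pt
Step 1: 11.2 × 1.500 = 16.8
Step 2: 11.2 × 1.500² = 25.2
Step 3: 11.2 × 1.500³ = 37.8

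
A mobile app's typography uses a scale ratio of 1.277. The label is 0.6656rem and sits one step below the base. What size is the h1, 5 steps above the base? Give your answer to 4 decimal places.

0.6656 × 1.277⁶ = 0.6656 × 4.33656 ≈ 2.8864

2.8864rem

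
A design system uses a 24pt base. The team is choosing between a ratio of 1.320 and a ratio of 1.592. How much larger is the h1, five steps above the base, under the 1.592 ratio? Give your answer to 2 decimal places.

At 1.320: 24.0 × 1.320⁵ = 96.1791pt
At 1.592: 24.0 × 1.592⁵ = 245.4294pt
Difference: 245.4294 − 96.1791 = 149.2503pt

149.25pt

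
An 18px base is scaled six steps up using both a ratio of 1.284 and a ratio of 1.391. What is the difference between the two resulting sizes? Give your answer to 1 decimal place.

49.7px

At 1.284: 18.0 × 1.284⁶ = 80.661px
At 1.391: 18.0 × 1.391⁶ = 130.387px
Difference: 130.387 − 80.661 = 49.726px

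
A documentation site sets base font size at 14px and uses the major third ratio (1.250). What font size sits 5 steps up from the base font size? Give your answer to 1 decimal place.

42.7px

Every step multiplies by the scale ratio.
14.0 × 1.250⁵ = 14.0 × 3.05176 ≈ 42.72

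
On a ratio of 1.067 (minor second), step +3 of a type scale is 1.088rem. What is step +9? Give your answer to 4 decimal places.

1.088 × 1.067⁶ = 1.088 × 1.47566 ≈ 1.6055

1.6055rem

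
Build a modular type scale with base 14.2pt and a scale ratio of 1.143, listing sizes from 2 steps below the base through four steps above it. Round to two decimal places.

Step -2: 14.2 ÷ 1.143² = 10.87
Step -1: 14.2 ÷ 1.143 = 12.42
Step 0: 14.2pt
Step 1: 14.2 × 1.143 = 16.23
Step 2: 14.2 × 1.143² = 18.55
Step 3: 14.2 × 1.143³ = 21.20
Step 4: 14.2 × 1.143⁴ = 24.24

10.87pt, 12.42pt, 14.20pt, 16.23pt, 18.55pt, 21.20pt, 24.24pt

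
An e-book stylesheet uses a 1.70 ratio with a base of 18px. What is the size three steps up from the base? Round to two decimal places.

A modular type scale is a geometric sequence: sizeₙ = base × rⁿ.
18.0 × 1.70³ = 18.0 × 4.91300 ≈ 88.43

88.43px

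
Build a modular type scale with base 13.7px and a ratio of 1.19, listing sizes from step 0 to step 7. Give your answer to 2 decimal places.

13.70px, 16.30px, 19.40px, 23.09px, 27.47px, 32.69px, 38.90px, 46.30px

Step 0: 13.7px
Step 1: 13.7 × 1.19 = 16.30
Step 2: 13.7 × 1.19² = 19.40
Step 3: 13.7 × 1.19³ = 23.09
Step 4: 13.7 × 1.19⁴ = 27.47
Step 5: 13.7 × 1.19⁵ = 32.69
Step 6: 13.7 × 1.19⁶ = 38.90
Step 7: 13.7 × 1.19⁷ = 46.30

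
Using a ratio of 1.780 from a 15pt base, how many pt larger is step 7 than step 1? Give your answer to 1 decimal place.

822.5pt

Step 1: 15.0 × 1.780 = 26.700pt
Step 7: 15.0 × 1.780⁷ = 849.242pt
Difference: 849.242 − 26.700 = 822.542pt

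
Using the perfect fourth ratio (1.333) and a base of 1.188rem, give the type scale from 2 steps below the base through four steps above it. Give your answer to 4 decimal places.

0.6686rem, 0.8912rem, 1.1880rem, 1.5836rem, 2.1109rem, 2.8139rem, 3.7509rem

Step -2: 1.188 ÷ 1.333² = 0.6686
Step -1: 1.188 ÷ 1.333 = 0.8912
Step 0: 1.188rem
Step 1: 1.188 × 1.333 = 1.5836
Step 2: 1.188 × 1.333² = 2.1109
Step 3: 1.188 × 1.333³ = 2.8139
Step 4: 1.188 × 1.333⁴ = 3.7509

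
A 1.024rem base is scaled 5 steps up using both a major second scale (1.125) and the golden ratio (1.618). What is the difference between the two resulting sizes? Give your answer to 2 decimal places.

Major second: 1.024 × 1.125⁵ = 1.8453rem
Golden ratio: 1.024 × 1.618⁵ = 11.3551rem
Difference: 11.3551 − 1.8453 = 9.5098rem

9.51rem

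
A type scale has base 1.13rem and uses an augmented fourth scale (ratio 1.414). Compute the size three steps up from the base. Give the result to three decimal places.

3.195rem

Each step on a modular scale multiplies by the ratio, so the size n steps from the base is base × ratioⁿ.
1.13 × 1.414³ = 1.13 × 2.82715 ≈ 3.195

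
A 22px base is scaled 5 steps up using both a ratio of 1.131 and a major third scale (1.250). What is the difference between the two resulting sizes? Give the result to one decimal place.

26.4px

At 1.131: 22.0 × 1.131⁵ = 40.713px
Major third: 22.0 × 1.250⁵ = 67.139px
Difference: 67.139 − 40.713 = 26.426px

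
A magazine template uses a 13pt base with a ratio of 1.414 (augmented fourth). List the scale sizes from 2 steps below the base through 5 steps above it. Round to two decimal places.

Step -2: 13.0 ÷ 1.414² = 6.50
Step -1: 13.0 ÷ 1.414 = 9.19
Step 0: 13pt
Step 1: 13.0 × 1.414 = 18.38
Step 2: 13.0 × 1.414² = 25.99
Step 3: 13.0 × 1.414³ = 36.75
Step 4: 13.0 × 1.414⁴ = 51.97
Step 5: 13.0 × 1.414⁵ = 73.48

6.50pt, 9.19pt, 13.00pt, 18.38pt, 25.99pt, 36.75pt, 51.97pt, 73.48pt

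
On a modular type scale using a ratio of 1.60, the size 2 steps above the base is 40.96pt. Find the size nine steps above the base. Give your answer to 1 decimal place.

Moving from step +2 to step +9 is 7 steps up, so multiply by r⁷.
40.96 × 1.60⁷ = 40.96 × 26.84355 ≈ 1099.512

1099.5pt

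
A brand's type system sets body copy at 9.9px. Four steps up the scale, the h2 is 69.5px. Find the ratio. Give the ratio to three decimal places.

1.628

r⁴ = 69.5 / 9.9, so r = (69.5/9.9)^(1/4).
r = 7.0202^(1/4) ≈ 1.6277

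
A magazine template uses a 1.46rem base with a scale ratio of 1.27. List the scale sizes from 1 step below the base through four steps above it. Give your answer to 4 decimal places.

Step -1: 1.46 ÷ 1.27 = 1.1496
Step 0: 1.46rem
Step 1: 1.46 × 1.27 = 1.8542
Step 2: 1.46 × 1.27² = 2.3548
Step 3: 1.46 × 1.27³ = 2.9906
Step 4: 1.46 × 1.27⁴ = 3.7981

1.1496rem, 1.4600rem, 1.8542rem, 2.3548rem, 2.9906rem, 3.7981rem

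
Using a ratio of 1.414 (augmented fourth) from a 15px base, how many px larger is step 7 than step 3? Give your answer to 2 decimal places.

Step 3: 15.0 × 1.414³ = 42.4072px
Step 7: 15.0 × 1.414⁷ = 169.5263px
Difference: 169.5263 − 42.4072 = 127.1191px

127.12px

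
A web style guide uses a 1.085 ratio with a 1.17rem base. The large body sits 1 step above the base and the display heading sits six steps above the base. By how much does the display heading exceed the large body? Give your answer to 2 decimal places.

0.64rem

Step 1: 1.17 × 1.085 = 1.2694rem
Step 6: 1.17 × 1.085⁶ = 1.9088rem
Difference: 1.9088 − 1.2694 = 0.6394rem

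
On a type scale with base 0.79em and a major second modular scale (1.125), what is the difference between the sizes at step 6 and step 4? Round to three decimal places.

Step 4: 0.79 × 1.125⁴ = 1.26543em
Step 6: 0.79 × 1.125⁶ = 1.60156em
Difference: 1.60156 − 1.26543 = 0.33613em

0.336em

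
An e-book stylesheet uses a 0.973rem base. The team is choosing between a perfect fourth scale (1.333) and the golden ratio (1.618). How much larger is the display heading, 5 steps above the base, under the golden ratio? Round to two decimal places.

6.69rem

Perfect fourth: 0.973 × 1.333⁵ = 4.0951rem
Golden ratio: 0.973 × 1.618⁵ = 10.7896rem
Difference: 10.7896 − 4.0951 = 6.6945rem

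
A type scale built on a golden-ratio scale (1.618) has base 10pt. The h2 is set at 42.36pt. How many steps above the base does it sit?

3

1.618ⁿ = 42.36 / 10 = 4.2360
n = ln(4.2360) / ln(1.618) = 1.4436 / 0.4812 ≈ 3.00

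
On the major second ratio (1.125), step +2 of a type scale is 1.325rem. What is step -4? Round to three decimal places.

1.325 ÷ 1.125⁶ = 1.325 ÷ 2.02729 ≈ 0.654

0.654rem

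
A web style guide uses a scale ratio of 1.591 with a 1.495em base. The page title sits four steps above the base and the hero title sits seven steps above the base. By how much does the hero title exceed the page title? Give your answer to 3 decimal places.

28.998em

Step 4: 1.495 × 1.591⁴ = 9.57904em
Step 7: 1.495 × 1.591⁷ = 38.57736em
Difference: 38.57736 − 9.57904 = 28.99832em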